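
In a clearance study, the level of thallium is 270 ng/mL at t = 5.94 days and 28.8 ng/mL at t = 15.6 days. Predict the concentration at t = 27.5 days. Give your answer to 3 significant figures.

1.83 ng/mL

Over Δt = 15.6 − 5.94 = 9.66 days, the level fell by a factor of 270/28.8 ≈ 9.375.
n = log₂(9.375) ≈ 3.2288 half-lives, so t½ = 9.66/3.2288 ≈ 2.9918 days.
From t = 15.6 to t = 27.5: 28.8 × (1/2)^((27.5−15.6)/2.9918) ≈ 1.8283 ng/mL.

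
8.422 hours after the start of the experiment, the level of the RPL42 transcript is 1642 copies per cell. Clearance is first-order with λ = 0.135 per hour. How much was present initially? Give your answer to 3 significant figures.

t½ = ln 2 / λ = 0.69315 / 0.135 ≈ 5.1344 hours.
Number of half-lives elapsed: n = 8.422/5.1344 ≈ 1.6403.
A₀ = A × 2^n = 1642 × 2^1.6403 = 1642 × 3.1173 ≈ 5118.6 copies per cell.

5120 copies per cell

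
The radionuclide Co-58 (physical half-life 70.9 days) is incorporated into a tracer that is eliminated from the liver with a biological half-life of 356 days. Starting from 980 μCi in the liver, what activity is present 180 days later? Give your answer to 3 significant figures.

119 μCi

1/t_eff = 1/t_phys + 1/t_biol = 1/70.9 + 1/356 = 0.016913 per day.
t_eff = 70.9 × 356 / (70.9 + 356) ≈ 59.125 days.
Remaining = 980 × (1/2)^(180/59.125) = 980 × (1/2)^3.0444 ≈ 118.79 μCi.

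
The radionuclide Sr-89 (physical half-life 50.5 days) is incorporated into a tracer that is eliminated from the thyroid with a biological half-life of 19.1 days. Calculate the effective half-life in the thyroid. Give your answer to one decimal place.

13.9 days

1/t_eff = 1/t_phys + 1/t_biol = 1/50.5 + 1/19.1 = 0.072158 per day.
t_eff = 50.5 × 19.1 / (50.5 + 19.1) ≈ 13.858 days.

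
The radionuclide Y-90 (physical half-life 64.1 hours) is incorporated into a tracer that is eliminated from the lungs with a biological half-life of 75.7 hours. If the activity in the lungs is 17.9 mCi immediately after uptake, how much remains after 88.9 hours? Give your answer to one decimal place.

3.0 mCi

1/t_eff = 1/t_phys + 1/t_biol = 1/64.1 + 1/75.7 = 0.028811 per hour.
t_eff = 64.1 × 75.7 / (64.1 + 75.7) ≈ 34.709 hours.
Remaining = 17.9 × (1/2)^(88.9/34.709) = 17.9 × (1/2)^2.5613 ≈ 3.0327 mCi.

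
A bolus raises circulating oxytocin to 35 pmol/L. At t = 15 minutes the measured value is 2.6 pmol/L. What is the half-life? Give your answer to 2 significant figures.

A/A₀ = 2.6/35 ≈ 0.074286.
n = log₂(13.462) ≈ 3.7508 half-lives elapsed in 15 minutes.
t½ = 15/3.7508 ≈ 3.9992 minutes.

4.0 minutes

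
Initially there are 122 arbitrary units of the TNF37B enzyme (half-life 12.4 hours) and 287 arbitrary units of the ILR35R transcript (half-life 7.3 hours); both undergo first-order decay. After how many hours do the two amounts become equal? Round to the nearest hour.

22 hours

Set 122·(1/2)^(t/12.4) = 287·(1/2)^(t/7.3).
Taking log₂: log₂(122/287) = t·(1/12.4 − 1/7.3).
log₂(0.42509) = -1.2342; 1/12.4 − 1/7.3 = -0.056341.
t = -1.2342 / -0.056341 ≈ 21.905 hours.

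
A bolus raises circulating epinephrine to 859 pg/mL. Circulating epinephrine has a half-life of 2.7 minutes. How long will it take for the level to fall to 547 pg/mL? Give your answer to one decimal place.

1.8 minutes

Fraction remaining = 547/859 ≈ 0.63679.
n = log₂(859/547) = ln(1.5704)/ln 2 ≈ 0.65112 half-lives.
t = n × t½ = 0.65112 × 2.7 ≈ 1.758 minutes.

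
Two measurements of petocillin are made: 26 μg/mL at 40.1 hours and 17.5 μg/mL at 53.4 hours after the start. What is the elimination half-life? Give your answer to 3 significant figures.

23.3 hours

Over Δt = 53.4 − 40.1 = 13.3 hours, the level fell by a factor of 26/17.5 ≈ 1.4857.
n = log₂(1.4857) ≈ 0.57116 half-lives, so t½ = 13.3/0.57116 ≈ 23.286 hours.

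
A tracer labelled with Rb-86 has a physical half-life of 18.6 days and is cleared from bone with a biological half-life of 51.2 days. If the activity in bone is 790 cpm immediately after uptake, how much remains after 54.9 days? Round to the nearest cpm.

1/t_eff = 1/t_phys + 1/t_biol = 1/18.6 + 1/51.2 = 0.073295 per day.
t_eff = 18.6 × 51.2 / (18.6 + 51.2) ≈ 13.644 days.
Remaining = 790 × (1/2)^(54.9/13.644) = 790 × (1/2)^4.0239 ≈ 48.565 cpm.

49 cpm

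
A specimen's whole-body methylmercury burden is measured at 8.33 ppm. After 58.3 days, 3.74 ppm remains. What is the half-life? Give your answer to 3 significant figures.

50.5 days

A/A₀ = 3.74/8.33 ≈ 0.44898.
n = log₂(2.2273) ≈ 1.1553 half-lives elapsed in 58.3 days.
t½ = 58.3/1.1553 ≈ 50.464 days.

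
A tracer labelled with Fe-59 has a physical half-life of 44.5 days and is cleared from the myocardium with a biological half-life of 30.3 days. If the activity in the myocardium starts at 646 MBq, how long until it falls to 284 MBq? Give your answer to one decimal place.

1/t_eff = 1/t_phys + 1/t_biol = 1/44.5 + 1/30.3 = 0.055475 per day.
t_eff = 44.5 × 30.3 / (44.5 + 30.3) ≈ 18.026 days.
n = log₂(646/284) ≈ 1.1856; t = 1.1856 × 18.026 ≈ 21.372 days.

21.4 days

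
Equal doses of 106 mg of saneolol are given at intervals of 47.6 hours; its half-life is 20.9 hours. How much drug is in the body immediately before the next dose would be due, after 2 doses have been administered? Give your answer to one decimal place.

The 2 doses were given 95.2, 47.6 hours ago.
Total = 106·(1/2)^(95.2/20.9) + 106·(1/2)^(47.6/20.9)
      = 4.5093 + 21.863 ≈ 26.372 mg.

26.4 mg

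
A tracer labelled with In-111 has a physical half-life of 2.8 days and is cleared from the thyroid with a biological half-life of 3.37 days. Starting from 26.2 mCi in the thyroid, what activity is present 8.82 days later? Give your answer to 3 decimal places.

1/t_eff = 1/t_phys + 1/t_biol = 1/2.8 + 1/3.37 = 0.65388 per day.
t_eff = 2.8 × 3.37 / (2.8 + 3.37) ≈ 1.5293 days.
Remaining = 26.2 × (1/2)^(8.82/1.5293) = 26.2 × (1/2)^5.7672 ≈ 0.48106 mCi.

0.481 mCi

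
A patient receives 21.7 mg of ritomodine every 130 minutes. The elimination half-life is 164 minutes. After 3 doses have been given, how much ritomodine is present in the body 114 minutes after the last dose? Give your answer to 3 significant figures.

The 3 doses were given 374, 244, 114 minutes ago.
Total = 21.7·(1/2)^(374/164) + 21.7·(1/2)^(244/164) + 21.7·(1/2)^(114/164)
      = 4.4665 + 7.7372 + 13.403 ≈ 25.607 mg.

25.6 mg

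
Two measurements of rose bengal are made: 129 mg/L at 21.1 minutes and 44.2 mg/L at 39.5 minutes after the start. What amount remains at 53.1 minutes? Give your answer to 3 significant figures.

20.0 mg/L

Over Δt = 39.5 − 21.1 = 18.4 minutes, the level fell by a factor of 129/44.2 ≈ 2.9186.
n = log₂(2.9186) ≈ 1.5453 half-lives, so t½ = 18.4/1.5453 ≈ 11.907 minutes.
From t = 39.5 to t = 53.1: 44.2 × (1/2)^((53.1−39.5)/11.907) ≈ 20.026 mg/L.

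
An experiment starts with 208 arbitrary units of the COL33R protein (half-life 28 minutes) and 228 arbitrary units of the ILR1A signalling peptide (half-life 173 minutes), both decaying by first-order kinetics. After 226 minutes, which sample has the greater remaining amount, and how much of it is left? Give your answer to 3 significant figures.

ILR1A signalling peptide, 92.2 arbitrary units

COL33R protein: 208 × (1/2)^8.0714 ≈ 0.77325 arbitrary units.
ILR1A signalling peptide: 228 × (1/2)^1.3064 ≈ 92.19 arbitrary units.
ILR1A signalling peptide has more remaining, at ≈ 92.19 arbitrary units.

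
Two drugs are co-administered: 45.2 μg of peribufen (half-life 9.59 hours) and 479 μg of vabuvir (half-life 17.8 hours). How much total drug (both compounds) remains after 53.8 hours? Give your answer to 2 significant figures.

60 μg

peribufen: 45.2 × (1/2)^(53.8/9.59) = 45.2 × (1/2)^5.61 ≈ 0.92546 μg.
vabuvir: 479 × (1/2)^(53.8/17.8) = 479 × (1/2)^3.0225 ≈ 58.95 μg.
Total = 0.92546 + 58.95 ≈ 59.875 μg.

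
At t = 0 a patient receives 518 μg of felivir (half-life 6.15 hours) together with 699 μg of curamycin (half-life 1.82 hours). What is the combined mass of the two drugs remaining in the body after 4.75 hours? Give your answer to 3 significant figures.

felivir: 518 × (1/2)^(4.75/6.15) = 518 × (1/2)^0.77236 ≈ 303.27 μg.
curamycin: 699 × (1/2)^(4.75/1.82) = 699 × (1/2)^2.6099 ≈ 114.5 μg.
Total = 303.27 + 114.5 ≈ 417.77 μg.

418 μg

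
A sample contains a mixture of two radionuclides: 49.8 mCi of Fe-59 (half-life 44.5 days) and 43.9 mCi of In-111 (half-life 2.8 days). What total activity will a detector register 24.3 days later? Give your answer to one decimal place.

Fe-59: 49.8 × (1/2)^(24.3/44.5) = 49.8 × (1/2)^0.54607 ≈ 34.107 mCi.
In-111: 43.9 × (1/2)^(24.3/2.8) = 43.9 × (1/2)^8.6786 ≈ 0.10714 mCi.
Total = 34.107 + 0.10714 ≈ 34.214 mCi.

34.2 mCi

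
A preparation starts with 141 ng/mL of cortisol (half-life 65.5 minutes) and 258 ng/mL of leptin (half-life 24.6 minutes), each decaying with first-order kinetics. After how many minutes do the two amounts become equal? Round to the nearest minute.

34 minutes

Set 141·(1/2)^(t/65.5) = 258·(1/2)^(t/24.6).
Taking log₂: log₂(141/258) = t·(1/65.5 − 1/24.6).
log₂(0.54651) = -0.87168; 1/65.5 − 1/24.6 = -0.025383.
t = -0.87168 / -0.025383 ≈ 34.341 minutes.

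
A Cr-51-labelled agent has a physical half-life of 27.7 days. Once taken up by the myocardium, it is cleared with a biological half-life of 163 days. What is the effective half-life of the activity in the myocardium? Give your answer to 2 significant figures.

24 days

1/t_eff = 1/t_phys + 1/t_biol = 1/27.7 + 1/163 = 0.042236 per day.
t_eff = 27.7 × 163 / (27.7 + 163) ≈ 23.676 days.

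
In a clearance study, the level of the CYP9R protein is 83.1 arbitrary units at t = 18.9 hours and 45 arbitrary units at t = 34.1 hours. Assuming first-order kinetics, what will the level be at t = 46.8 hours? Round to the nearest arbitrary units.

27 arbitrary units

Over Δt = 34.1 − 18.9 = 15.2 hours, the level fell by a factor of 83.1/45 ≈ 1.8467.
n = log₂(1.8467) ≈ 0.88492 half-lives, so t½ = 15.2/0.88492 ≈ 17.177 hours.
From t = 34.1 to t = 46.8: 45 × (1/2)^((46.8−34.1)/17.177) ≈ 26.955 arbitrary units.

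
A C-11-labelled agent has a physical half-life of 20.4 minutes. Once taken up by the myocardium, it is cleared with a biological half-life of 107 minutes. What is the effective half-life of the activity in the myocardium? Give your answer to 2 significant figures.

17 minutes

1/t_eff = 1/t_phys + 1/t_biol = 1/20.4 + 1/107 = 0.058365 per minute.
t_eff = 20.4 × 107 / (20.4 + 107) ≈ 17.133 minutes.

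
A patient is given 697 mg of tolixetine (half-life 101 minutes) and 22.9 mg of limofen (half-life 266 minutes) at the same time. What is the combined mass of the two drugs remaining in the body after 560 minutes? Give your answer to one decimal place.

tolixetine: 697 × (1/2)^(560/101) = 697 × (1/2)^5.5446 ≈ 14.933 mg.
limofen: 22.9 × (1/2)^(560/266) = 22.9 × (1/2)^2.1053 ≈ 5.3222 mg.
Total = 14.933 + 5.3222 ≈ 20.255 mg.

20.3 mg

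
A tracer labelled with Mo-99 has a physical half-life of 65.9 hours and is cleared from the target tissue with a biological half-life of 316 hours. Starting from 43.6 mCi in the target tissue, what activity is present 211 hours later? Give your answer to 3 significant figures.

2.98 mCi

1/t_eff = 1/t_phys + 1/t_biol = 1/65.9 + 1/316 = 0.018339 per hour.
t_eff = 65.9 × 316 / (65.9 + 316) ≈ 54.528 hours.
Remaining = 43.6 × (1/2)^(211/54.528) = 43.6 × (1/2)^3.8695 ≈ 2.9829 mCi.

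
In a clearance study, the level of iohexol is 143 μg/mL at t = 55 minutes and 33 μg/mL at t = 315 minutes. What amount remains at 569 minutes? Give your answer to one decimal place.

Over Δt = 315 − 55 = 260 minutes, the level fell by a factor of 143/33 ≈ 4.3333.
n = log₂(4.3333) ≈ 2.1155 half-lives, so t½ = 260/2.1155 ≈ 122.9 minutes.
From t = 315 to t = 569: 33 × (1/2)^((569−315)/122.9) ≈ 7.8775 μg/mL.

7.9 μg/mL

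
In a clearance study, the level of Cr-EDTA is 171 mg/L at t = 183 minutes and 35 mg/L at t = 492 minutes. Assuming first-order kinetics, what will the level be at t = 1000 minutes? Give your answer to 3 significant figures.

Over Δt = 492 − 183 = 309 minutes, the level fell by a factor of 171/35 ≈ 4.8857.
n = log₂(4.8857) ≈ 2.2886 half-lives, so t½ = 309/2.2886 ≈ 135.02 minutes.
From t = 492 to t = 1000: 35 × (1/2)^((1000−492)/135.02) ≈ 2.5791 mg/L.

2.58 mg/L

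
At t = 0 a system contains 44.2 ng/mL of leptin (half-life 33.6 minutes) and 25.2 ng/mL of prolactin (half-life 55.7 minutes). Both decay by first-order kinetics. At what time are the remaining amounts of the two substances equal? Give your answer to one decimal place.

Set 44.2·(1/2)^(t/33.6) = 25.2·(1/2)^(t/55.7).
Taking log₂: log₂(44.2/25.2) = t·(1/33.6 − 1/55.7).
log₂(1.754) = 0.81062; 1/33.6 − 1/55.7 = 0.011809.
t = 0.81062 / 0.011809 ≈ 68.647 minutes.

68.6 minutes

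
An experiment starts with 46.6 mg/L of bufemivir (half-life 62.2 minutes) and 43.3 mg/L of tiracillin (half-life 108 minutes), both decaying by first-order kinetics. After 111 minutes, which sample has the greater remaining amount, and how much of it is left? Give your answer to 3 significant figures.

bufemivir: 46.6 × (1/2)^1.7846 ≈ 13.526 mg/L.
tiracillin: 43.3 × (1/2)^1.0278 ≈ 21.237 mg/L.
Tiracillin has more remaining, at ≈ 21.237 mg/L.

tiracillin, 21.2 mg/L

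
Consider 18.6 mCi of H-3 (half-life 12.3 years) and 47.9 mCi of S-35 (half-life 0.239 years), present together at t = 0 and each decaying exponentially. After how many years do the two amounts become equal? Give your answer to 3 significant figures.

0.333 years

Set 18.6·(1/2)^(t/12.3) = 47.9·(1/2)^(t/0.239).
Taking log₂: log₂(18.6/47.9) = t·(1/12.3 − 1/0.239).
log₂(0.38831) = -1.3647; 1/12.3 − 1/0.239 = -4.1028.
t = -1.3647 / -4.1028 ≈ 0.33263 years.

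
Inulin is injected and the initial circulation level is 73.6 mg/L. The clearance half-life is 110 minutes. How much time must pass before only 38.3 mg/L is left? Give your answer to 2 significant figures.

Fraction remaining = 38.3/73.6 ≈ 0.52038.
n = log₂(73.6/38.3) = ln(1.9217)/ln 2 ≈ 0.94236 half-lives.
t = n × t½ = 0.94236 × 110 ≈ 103.66 minutes.

100 minutes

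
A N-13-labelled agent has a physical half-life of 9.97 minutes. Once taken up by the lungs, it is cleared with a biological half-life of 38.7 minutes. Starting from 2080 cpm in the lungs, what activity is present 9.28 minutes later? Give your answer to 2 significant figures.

920 cpm

1/t_eff = 1/t_phys + 1/t_biol = 1/9.97 + 1/38.7 = 0.12614 per minute.
t_eff = 9.97 × 38.7 / (9.97 + 38.7) ≈ 7.9277 minutes.
Remaining = 2080 × (1/2)^(9.28/7.9277) = 2080 × (1/2)^1.1706 ≈ 924.02 cpm.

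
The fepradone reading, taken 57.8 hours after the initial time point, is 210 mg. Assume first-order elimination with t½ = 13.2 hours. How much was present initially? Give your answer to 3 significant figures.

Number of half-lives elapsed: n = 57.8/13.2 ≈ 4.3788.
A₀ = A × 2^n = 210 × 2^4.3788 = 210 × 20.804 ≈ 4368.8 mg.

4370 mg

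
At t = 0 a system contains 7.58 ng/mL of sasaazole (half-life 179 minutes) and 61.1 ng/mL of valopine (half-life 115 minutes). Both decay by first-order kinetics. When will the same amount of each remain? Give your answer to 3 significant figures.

Set 7.58·(1/2)^(t/179) = 61.1·(1/2)^(t/115).
Taking log₂: log₂(7.58/61.1) = t·(1/179 − 1/115).
log₂(0.12406) = -3.0109; 1/179 − 1/115 = -0.0031091.
t = -3.0109 / -0.0031091 ≈ 968.43 minutes.

968 minutes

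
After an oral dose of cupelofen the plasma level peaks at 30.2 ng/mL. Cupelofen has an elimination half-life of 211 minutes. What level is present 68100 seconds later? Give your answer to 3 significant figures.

0.726 ng/mL

Convert the elapsed time: 68100 seconds = 1135 minutes.
Number of half-lives: n = 1135/211 ≈ 5.3791.
Remaining = 30.2 × (1/2)^5.3791 = 30.2 × 0.024028 ≈ 0.72564 ng/mL.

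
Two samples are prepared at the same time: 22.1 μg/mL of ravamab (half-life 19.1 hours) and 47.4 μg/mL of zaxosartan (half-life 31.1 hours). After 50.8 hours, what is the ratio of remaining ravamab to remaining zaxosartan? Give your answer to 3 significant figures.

0.229

ravamab: 22.1 × (1/2)^(50.8/19.1) = 22.1 × (1/2)^2.6597 ≈ 3.4974 μg/mL.
zaxosartan: 47.4 × (1/2)^(50.8/31.1) = 47.4 × (1/2)^1.6334 ≈ 15.278 μg/mL.
Ratio ≈ 3.4974 / 15.278 ≈ 0.22892.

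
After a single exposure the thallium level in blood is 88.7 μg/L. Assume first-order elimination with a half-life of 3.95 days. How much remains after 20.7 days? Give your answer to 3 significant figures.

2.35 μg/L

Number of half-lives: n = 20.7/3.95 ≈ 5.2405.
Remaining = 88.7 × (1/2)^5.2405 = 88.7 × 0.026452 ≈ 2.3462 μg/L.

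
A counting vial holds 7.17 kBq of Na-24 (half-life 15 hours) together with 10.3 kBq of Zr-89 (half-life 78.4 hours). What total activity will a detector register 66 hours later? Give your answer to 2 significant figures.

Na-24: 7.17 × (1/2)^(66/15) = 7.17 × (1/2)^4.4 ≈ 0.33962 kBq.
Zr-89: 10.3 × (1/2)^(66/78.4) = 10.3 × (1/2)^0.84184 ≈ 5.7467 kBq.
Total = 0.33962 + 5.7467 ≈ 6.0863 kBq.

6.1 kBq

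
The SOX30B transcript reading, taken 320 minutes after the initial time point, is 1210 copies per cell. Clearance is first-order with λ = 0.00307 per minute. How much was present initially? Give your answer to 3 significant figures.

t½ = ln 2 / λ = 0.69315 / 0.00307 ≈ 225.78 minutes.
Number of half-lives elapsed: n = 320/225.78 ≈ 1.4173.
A₀ = A × 2^n = 1210 × 2^1.4173 = 1210 × 2.6709 ≈ 3231.7 copies per cell.

3230 copies per cell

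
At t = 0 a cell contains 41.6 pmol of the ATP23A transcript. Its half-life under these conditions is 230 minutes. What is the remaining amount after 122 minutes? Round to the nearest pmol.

29 pmol

Number of half-lives: n = 122/230 ≈ 0.53043.
Remaining = 41.6 × (1/2)^0.53043 = 41.6 × 0.69235 ≈ 28.802 pmol.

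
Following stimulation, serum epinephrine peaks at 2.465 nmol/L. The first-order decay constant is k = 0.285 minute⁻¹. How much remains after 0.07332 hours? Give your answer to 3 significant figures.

0.704 nmol/L

t½ = ln 2 / k = 0.69315 / 0.285 ≈ 2.4321 minutes.
Convert the elapsed time: 0.07332 hours = 4.3992 minutes.
Number of half-lives: n = 4.3992/2.4321 ≈ 1.8088.
Remaining = 2.465 × (1/2)^1.8088 = 2.465 × 0.28543 ≈ 0.70358 nmol/L.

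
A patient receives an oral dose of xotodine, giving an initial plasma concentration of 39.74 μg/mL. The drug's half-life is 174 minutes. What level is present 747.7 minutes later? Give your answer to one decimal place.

2.0 μg/mL

Number of half-lives: n = 747.7/174 ≈ 4.2971.
Remaining = 39.74 × (1/2)^4.2971 = 39.74 × 0.050867 ≈ 2.0215 μg/mL.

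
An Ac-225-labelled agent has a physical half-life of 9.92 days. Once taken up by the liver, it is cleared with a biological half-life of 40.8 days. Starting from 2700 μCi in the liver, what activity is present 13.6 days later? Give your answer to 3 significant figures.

1/t_eff = 1/t_phys + 1/t_biol = 1/9.92 + 1/40.8 = 0.12532 per day.
t_eff = 9.92 × 40.8 / (9.92 + 40.8) ≈ 7.9798 days.
Remaining = 2700 × (1/2)^(13.6/7.9798) = 2700 × (1/2)^1.7043 ≈ 828.55 μCi.

829 μCi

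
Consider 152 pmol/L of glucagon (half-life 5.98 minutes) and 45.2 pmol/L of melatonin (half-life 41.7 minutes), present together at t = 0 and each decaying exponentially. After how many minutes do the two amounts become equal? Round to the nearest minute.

Set 152·(1/2)^(t/5.98) = 45.2·(1/2)^(t/41.7).
Taking log₂: log₂(152/45.2) = t·(1/5.98 − 1/41.7).
log₂(3.3628) = 1.7497; 1/5.98 − 1/41.7 = 0.14324.
t = 1.7497 / 0.14324 ≈ 12.215 minutes.

12 minutes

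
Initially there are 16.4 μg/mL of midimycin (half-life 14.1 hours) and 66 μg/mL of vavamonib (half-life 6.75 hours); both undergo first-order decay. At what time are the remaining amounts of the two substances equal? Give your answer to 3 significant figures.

Set 16.4·(1/2)^(t/14.1) = 66·(1/2)^(t/6.75).
Taking log₂: log₂(16.4/66) = t·(1/14.1 − 1/6.75).
log₂(0.24848) = -2.0088; 1/14.1 − 1/6.75 = -0.077226.
t = -2.0088 / -0.077226 ≈ 26.012 hours.

26.0 hours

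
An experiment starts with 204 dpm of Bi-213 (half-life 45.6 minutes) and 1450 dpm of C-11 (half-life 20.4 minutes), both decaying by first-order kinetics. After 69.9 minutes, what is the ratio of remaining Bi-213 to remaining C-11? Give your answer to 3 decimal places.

Bi-213: 204 × (1/2)^(69.9/45.6) = 204 × (1/2)^1.5329 ≈ 70.499 dpm.
C-11: 1450 × (1/2)^(69.9/20.4) = 1450 × (1/2)^3.4265 ≈ 134.86 dpm.
Ratio ≈ 70.499 / 134.86 ≈ 0.52274.

0.523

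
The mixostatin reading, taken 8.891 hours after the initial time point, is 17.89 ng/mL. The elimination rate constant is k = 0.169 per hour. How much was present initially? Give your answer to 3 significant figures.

t½ = ln 2 / k = 0.69315 / 0.169 ≈ 4.1015 hours.
Number of half-lives elapsed: n = 8.891/4.1015 ≈ 2.1678.
A₀ = A × 2^n = 17.89 × 2^2.1678 = 17.89 × 4.4933 ≈ 80.384 ng/mL.

80.4 ng/mL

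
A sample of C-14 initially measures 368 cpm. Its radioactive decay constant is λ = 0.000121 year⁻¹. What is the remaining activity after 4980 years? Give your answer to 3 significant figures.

t½ = ln 2 / λ = 0.69315 / 0.000121 ≈ 5728.5 years.
Number of half-lives: n = 4980/5728.5 ≈ 0.86934.
Remaining = 368 × (1/2)^0.86934 = 368 × 0.5474 ≈ 201.44 cpm.

201 cpm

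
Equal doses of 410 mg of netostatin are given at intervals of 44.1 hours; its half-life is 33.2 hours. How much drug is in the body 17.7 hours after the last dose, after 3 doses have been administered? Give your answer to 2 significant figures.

The 3 doses were given 105.9, 61.8, 17.7 hours ago.
Total = 410·(1/2)^(105.9/33.2) + 410·(1/2)^(61.8/33.2) + 410·(1/2)^(17.7/33.2)
      = 44.934 + 112.83 + 283.33 ≈ 441.1 mg.

440 mg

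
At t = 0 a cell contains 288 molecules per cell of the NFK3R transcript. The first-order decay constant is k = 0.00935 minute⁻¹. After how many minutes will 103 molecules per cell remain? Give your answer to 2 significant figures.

t½ = ln 2 / k = 0.69315 / 0.00935 ≈ 74.133 minutes.
Fraction remaining = 103/288 ≈ 0.35764.
n = log₂(288/103) = ln(2.7961)/ln 2 ≈ 1.4834 half-lives.
t = n × t½ = 1.4834 × 74.133 ≈ 109.97 minutes.

110 minutes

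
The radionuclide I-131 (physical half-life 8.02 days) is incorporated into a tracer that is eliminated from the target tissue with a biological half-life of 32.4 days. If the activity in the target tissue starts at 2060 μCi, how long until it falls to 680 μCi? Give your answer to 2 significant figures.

10 days

1/t_eff = 1/t_phys + 1/t_biol = 1/8.02 + 1/32.4 = 0.15555 per day.
t_eff = 8.02 × 32.4 / (8.02 + 32.4) ≈ 6.4287 days.
n = log₂(2060/680) ≈ 1.599; t = 1.599 × 6.4287 ≈ 10.28 days.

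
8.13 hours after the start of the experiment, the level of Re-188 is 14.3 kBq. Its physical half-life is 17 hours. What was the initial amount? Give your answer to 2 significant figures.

Number of half-lives elapsed: n = 8.13/17 ≈ 0.47824.
A₀ = A × 2^n = 14.3 × 2^0.47824 = 14.3 × 1.393 ≈ 19.92 kBq.

20 kBq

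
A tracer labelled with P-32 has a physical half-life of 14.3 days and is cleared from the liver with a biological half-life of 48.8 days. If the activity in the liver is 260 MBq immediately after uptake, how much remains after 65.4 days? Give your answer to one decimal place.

4.3 MBq

1/t_eff = 1/t_phys + 1/t_biol = 1/14.3 + 1/48.8 = 0.090422 per day.
t_eff = 14.3 × 48.8 / (14.3 + 48.8) ≈ 11.059 days.
Remaining = 260 × (1/2)^(65.4/11.059) = 260 × (1/2)^5.9136 ≈ 4.3133 MBq.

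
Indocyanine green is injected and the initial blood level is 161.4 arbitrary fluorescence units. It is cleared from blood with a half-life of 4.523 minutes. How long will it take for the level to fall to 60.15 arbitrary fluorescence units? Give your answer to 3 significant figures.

6.44 minutes

Fraction remaining = 60.15/161.4 ≈ 0.37268.
n = log₂(161.4/60.15) = ln(2.6833)/ln 2 ≈ 1.424 half-lives.
t = n × t½ = 1.424 × 4.523 ≈ 6.4408 minutes.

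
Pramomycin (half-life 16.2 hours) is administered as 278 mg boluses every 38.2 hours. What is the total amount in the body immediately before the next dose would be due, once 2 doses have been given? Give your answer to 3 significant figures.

The 2 doses were given 76.4, 38.2 hours ago.
Total = 278·(1/2)^(76.4/16.2) + 278·(1/2)^(38.2/16.2)
      = 10.577 + 54.226 ≈ 64.803 mg.

64.8 mg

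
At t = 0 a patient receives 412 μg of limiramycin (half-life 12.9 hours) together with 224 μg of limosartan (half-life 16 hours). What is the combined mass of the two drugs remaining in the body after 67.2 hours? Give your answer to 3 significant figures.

23.3 μg

limiramycin: 412 × (1/2)^(67.2/12.9) = 412 × (1/2)^5.2093 ≈ 11.136 μg.
limosartan: 224 × (1/2)^(67.2/16) = 224 × (1/2)^4.2 ≈ 12.188 μg.
Total = 11.136 + 12.188 ≈ 23.324 μg.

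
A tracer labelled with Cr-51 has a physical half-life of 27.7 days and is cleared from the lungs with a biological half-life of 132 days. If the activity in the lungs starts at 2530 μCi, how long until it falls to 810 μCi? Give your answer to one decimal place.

37.6 days

1/t_eff = 1/t_phys + 1/t_biol = 1/27.7 + 1/132 = 0.043677 per day.
t_eff = 27.7 × 132 / (27.7 + 132) ≈ 22.895 days.
n = log₂(2530/810) ≈ 1.6431; t = 1.6431 × 22.895 ≈ 37.62 days.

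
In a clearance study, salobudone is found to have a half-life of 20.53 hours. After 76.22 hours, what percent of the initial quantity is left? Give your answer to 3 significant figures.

n = 76.22/20.53 ≈ 3.7126 half-lives.
Fraction remaining = (1/2)^3.7126 ≈ 0.076277, i.e. 7.6277%.

7.63%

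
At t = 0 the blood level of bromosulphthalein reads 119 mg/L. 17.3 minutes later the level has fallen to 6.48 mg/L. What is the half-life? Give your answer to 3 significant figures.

A/A₀ = 6.48/119 ≈ 0.054454.
n = log₂(18.364) ≈ 4.1988 half-lives elapsed in 17.3 minutes.
t½ = 17.3/4.1988 ≈ 4.1202 minutes.

4.12 minutes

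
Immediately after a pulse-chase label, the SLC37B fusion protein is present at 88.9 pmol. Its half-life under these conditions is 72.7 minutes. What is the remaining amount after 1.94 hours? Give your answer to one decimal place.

29.3 pmol

Convert the elapsed time: 1.94 hours = 116.4 minutes.
Number of half-lives: n = 116.4/72.7 ≈ 1.6011.
Remaining = 88.9 × (1/2)^1.6011 = 88.9 × 0.32963 ≈ 29.304 pmol.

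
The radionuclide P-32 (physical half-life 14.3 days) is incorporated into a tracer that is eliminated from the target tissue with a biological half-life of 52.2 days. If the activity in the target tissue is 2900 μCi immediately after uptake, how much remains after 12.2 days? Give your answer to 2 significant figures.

1400 μCi

1/t_eff = 1/t_phys + 1/t_biol = 1/14.3 + 1/52.2 = 0.089087 per day.
t_eff = 14.3 × 52.2 / (14.3 + 52.2) ≈ 11.225 days.
Remaining = 2900 × (1/2)^(12.2/11.225) = 2900 × (1/2)^1.0869 ≈ 1365.3 μCi.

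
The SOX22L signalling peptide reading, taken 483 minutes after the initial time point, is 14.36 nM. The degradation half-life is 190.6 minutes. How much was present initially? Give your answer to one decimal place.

83.2 nM

Number of half-lives elapsed: n = 483/190.6 ≈ 2.5341.
A₀ = A × 2^n = 14.36 × 2^2.5341 = 14.36 × 5.7922 ≈ 83.175 nM.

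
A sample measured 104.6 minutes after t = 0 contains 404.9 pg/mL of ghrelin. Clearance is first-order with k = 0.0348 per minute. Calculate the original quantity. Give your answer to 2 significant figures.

t½ = ln 2 / k = 0.69315 / 0.0348 ≈ 19.918 minutes.
Number of half-lives elapsed: n = 104.6/19.918 ≈ 5.2515.
A₀ = A × 2^n = 404.9 × 2^5.2515 = 404.9 × 38.095 ≈ 15425 pg/mL.

15000 pg/mL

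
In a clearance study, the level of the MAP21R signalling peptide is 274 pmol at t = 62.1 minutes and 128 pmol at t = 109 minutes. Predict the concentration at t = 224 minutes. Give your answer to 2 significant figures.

Over Δt = 109 − 62.1 = 46.9 minutes, the level fell by a factor of 274/128 ≈ 2.1406.
n = log₂(2.1406) ≈ 1.098 half-lives, so t½ = 46.9/1.098 ≈ 42.713 minutes.
From t = 109 to t = 224: 128 × (1/2)^((224−109)/42.713) ≈ 19.802 pmol.

20 pmol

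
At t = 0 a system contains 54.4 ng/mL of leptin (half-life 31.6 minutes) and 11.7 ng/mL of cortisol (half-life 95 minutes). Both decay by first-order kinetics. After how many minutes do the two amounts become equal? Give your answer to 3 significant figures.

Set 54.4·(1/2)^(t/31.6) = 11.7·(1/2)^(t/95).
Taking log₂: log₂(54.4/11.7) = t·(1/31.6 − 1/95).
log₂(4.6496) = 2.2171; 1/31.6 − 1/95 = 0.021119.
t = 2.2171 / 0.021119 ≈ 104.98 minutes.

105 minutes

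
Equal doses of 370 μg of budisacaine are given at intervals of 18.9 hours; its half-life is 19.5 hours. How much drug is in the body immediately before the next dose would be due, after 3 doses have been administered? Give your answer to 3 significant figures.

335 μg

The 3 doses were given 56.7, 37.8, 18.9 hours ago.
Total = 370·(1/2)^(56.7/19.5) + 370·(1/2)^(37.8/19.5) + 370·(1/2)^(18.9/19.5)
      = 49.306 + 96.531 + 188.99 ≈ 334.82 μg.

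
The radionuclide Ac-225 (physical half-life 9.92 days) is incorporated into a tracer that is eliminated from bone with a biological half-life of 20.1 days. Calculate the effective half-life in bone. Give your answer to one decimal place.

1/t_eff = 1/t_phys + 1/t_biol = 1/9.92 + 1/20.1 = 0.15056 per day.
t_eff = 9.92 × 20.1 / (9.92 + 20.1) ≈ 6.642 days.

6.6 days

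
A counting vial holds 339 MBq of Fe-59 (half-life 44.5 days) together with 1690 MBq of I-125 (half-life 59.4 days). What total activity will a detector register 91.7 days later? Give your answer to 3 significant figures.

661 MBq

Fe-59: 339 × (1/2)^(91.7/44.5) = 339 × (1/2)^2.0607 ≈ 81.26 MBq.
I-125: 1690 × (1/2)^(91.7/59.4) = 1690 × (1/2)^1.5438 ≈ 579.65 MBq.
Total = 81.26 + 579.65 ≈ 660.91 MBq.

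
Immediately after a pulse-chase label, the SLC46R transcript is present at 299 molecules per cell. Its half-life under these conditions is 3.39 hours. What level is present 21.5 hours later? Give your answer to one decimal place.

3.7 molecules per cell

Number of half-lives: n = 21.5/3.39 ≈ 6.3422.
Remaining = 299 × (1/2)^6.3422 = 299 × 0.012326 ≈ 3.6854 molecules per cell.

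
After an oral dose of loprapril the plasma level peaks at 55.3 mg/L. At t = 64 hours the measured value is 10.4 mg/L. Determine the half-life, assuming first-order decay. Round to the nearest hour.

27 hours

A/A₀ = 10.4/55.3 ≈ 0.18807.
n = log₂(5.3173) ≈ 2.4107 half-lives elapsed in 64 hours.
t½ = 64/2.4107 ≈ 26.548 hours.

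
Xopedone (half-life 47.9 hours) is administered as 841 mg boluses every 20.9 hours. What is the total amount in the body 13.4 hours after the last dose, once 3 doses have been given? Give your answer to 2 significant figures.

The 3 doses were given 55.2, 34.3, 13.4 hours ago.
Total = 841·(1/2)^(55.2/47.9) + 841·(1/2)^(34.3/47.9) + 841·(1/2)^(13.4/47.9)
      = 378.35 + 511.96 + 692.76 ≈ 1583.1 mg.

1600 mg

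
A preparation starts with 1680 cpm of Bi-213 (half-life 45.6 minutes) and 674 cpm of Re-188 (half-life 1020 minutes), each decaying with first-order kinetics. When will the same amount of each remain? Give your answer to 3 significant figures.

Set 1680·(1/2)^(t/45.6) = 674·(1/2)^(t/1020).
Taking log₂: log₂(1680/674) = t·(1/45.6 − 1/1020).
log₂(2.4926) = 1.3176; 1/45.6 − 1/1020 = 0.020949.
t = 1.3176 / 0.020949 ≈ 62.896 minutes.

62.9 minutes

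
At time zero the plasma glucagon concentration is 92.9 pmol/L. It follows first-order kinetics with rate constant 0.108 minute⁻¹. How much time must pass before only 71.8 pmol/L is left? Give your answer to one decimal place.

2.4 minutes

t½ = ln 2 / k = 0.69315 / 0.108 ≈ 6.418 minutes.
Fraction remaining = 71.8/92.9 ≈ 0.77287.
n = log₂(92.9/71.8) = ln(1.2939)/ln 2 ≈ 0.37169 half-lives.
t = n × t½ = 0.37169 × 6.418 ≈ 2.3855 minutes.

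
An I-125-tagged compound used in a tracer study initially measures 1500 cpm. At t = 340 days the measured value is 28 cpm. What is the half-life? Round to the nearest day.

59 days

A/A₀ = 28/1500 ≈ 0.018667.
n = log₂(53.571) ≈ 5.7434 half-lives elapsed in 340 days.
t½ = 340/5.7434 ≈ 59.198 days.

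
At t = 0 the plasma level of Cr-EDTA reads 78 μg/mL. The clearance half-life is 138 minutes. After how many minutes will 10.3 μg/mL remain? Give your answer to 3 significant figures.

Fraction remaining = 10.3/78 ≈ 0.13205.
n = log₂(78/10.3) = ln(7.5728)/ln 2 ≈ 2.9208 half-lives.
t = n × t½ = 2.9208 × 138 ≈ 403.07 minutes.

403 minutes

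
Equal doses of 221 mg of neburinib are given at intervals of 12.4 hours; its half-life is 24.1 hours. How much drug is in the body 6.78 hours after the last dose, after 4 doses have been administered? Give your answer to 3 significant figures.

The 4 doses were given 43.98, 31.58, 19.18, 6.78 hours ago.
Total = 221·(1/2)^(43.98/24.1) + 221·(1/2)^(31.58/24.1) + 221·(1/2)^(19.18/24.1) + 221·(1/2)^(6.78/24.1)
      = 62.38 + 89.111 + 127.3 + 181.85 ≈ 460.63 mg.

461 mg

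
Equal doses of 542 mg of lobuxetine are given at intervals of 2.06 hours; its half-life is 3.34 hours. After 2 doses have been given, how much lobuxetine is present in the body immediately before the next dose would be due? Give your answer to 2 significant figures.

580 mg

The 2 doses were given 4.12, 2.06 hours ago.
Total = 542·(1/2)^(4.12/3.34) + 542·(1/2)^(2.06/3.34)
      = 230.5 + 353.45 ≈ 583.95 mg.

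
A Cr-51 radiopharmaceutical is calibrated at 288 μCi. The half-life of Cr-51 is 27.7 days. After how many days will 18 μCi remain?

110.8 days

18/288 = 1/16, so 4 half-lives have elapsed.
t = 4 × 27.7 = 110.8 days.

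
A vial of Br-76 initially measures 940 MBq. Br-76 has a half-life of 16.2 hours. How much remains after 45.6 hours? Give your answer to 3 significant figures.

Number of half-lives: n = 45.6/16.2 ≈ 2.8148.
Remaining = 940 × (1/2)^2.8148 = 940 × 0.14212 ≈ 133.59 MBq.

134 MBq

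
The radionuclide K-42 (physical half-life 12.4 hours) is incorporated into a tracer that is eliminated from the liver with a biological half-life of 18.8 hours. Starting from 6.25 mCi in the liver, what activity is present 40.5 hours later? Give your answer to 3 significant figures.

1/t_eff = 1/t_phys + 1/t_biol = 1/12.4 + 1/18.8 = 0.13384 per hour.
t_eff = 12.4 × 18.8 / (12.4 + 18.8) ≈ 7.4718 hours.
Remaining = 6.25 × (1/2)^(40.5/7.4718) = 6.25 × (1/2)^5.4204 ≈ 0.14594 mCi.

0.146 mCi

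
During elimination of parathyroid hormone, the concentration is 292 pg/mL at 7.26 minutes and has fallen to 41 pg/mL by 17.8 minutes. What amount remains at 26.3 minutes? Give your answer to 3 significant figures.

8.42 pg/mL

Over Δt = 17.8 − 7.26 = 10.54 minutes, the level fell by a factor of 292/41 ≈ 7.122.
n = log₂(7.122) ≈ 2.8323 half-lives, so t½ = 10.54/2.8323 ≈ 3.7214 minutes.
From t = 17.8 to t = 26.3: 41 × (1/2)^((26.3−17.8)/3.7214) ≈ 8.4179 pg/mL.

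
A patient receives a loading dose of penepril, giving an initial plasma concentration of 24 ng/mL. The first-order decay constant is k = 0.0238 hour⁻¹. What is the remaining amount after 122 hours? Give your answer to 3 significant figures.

t½ = ln 2 / k = 0.69315 / 0.0238 ≈ 29.124 hours.
Number of half-lives: n = 122/29.124 ≈ 4.189.
Remaining = 24 × (1/2)^4.189 = 24 × 0.054825 ≈ 1.3158 ng/mL.

1.32 ng/mL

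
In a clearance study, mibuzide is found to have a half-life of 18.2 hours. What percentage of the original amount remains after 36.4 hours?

n = 36.4/18.2 ≈ 2 half-lives.
Fraction remaining = (1/2)^2 ≈ 0.25, i.e. 25%.

25%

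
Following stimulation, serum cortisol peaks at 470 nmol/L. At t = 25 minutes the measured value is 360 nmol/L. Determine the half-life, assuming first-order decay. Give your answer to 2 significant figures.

A/A₀ = 360/470 ≈ 0.76596.
n = log₂(1.3056) ≈ 0.38466 half-lives elapsed in 25 minutes.
t½ = 25/0.38466 ≈ 64.992 minutes.

65 minutes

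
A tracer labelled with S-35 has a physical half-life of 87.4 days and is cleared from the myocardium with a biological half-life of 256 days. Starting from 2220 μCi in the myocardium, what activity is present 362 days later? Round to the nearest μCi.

47 μCi

1/t_eff = 1/t_phys + 1/t_biol = 1/87.4 + 1/256 = 0.015348 per day.
t_eff = 87.4 × 256 / (87.4 + 256) ≈ 65.156 days.
Remaining = 2220 × (1/2)^(362/65.156) = 2220 × (1/2)^5.5559 ≈ 47.19 μCi.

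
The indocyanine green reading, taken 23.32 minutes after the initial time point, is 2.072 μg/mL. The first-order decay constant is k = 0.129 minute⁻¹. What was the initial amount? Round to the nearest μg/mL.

t½ = ln 2 / k = 0.69315 / 0.129 ≈ 5.3732 minutes.
Number of half-lives elapsed: n = 23.32/5.3732 ≈ 4.34.
A₀ = A × 2^n = 2.072 × 2^4.34 = 2.072 × 20.253 ≈ 41.963 μg/mL.

42 μg/mL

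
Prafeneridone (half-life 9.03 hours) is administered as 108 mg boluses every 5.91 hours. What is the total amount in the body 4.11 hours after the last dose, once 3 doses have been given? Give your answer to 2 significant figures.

160 mg

The 3 doses were given 15.93, 10.02, 4.11 hours ago.
Total = 108·(1/2)^(15.93/9.03) + 108·(1/2)^(10.02/9.03) + 108·(1/2)^(4.11/9.03)
      = 31.796 + 50.048 + 78.779 ≈ 160.62 mg.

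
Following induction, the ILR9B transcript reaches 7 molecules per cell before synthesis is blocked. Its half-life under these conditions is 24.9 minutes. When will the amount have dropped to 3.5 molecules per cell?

24.9 minutes

3.5/7 = 1/2, so 1 half-life has elapsed.
t = 1 × 24.9 = 24.9 minutes.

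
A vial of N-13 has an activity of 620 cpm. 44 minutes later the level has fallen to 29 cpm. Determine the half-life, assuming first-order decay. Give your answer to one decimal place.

A/A₀ = 29/620 ≈ 0.046774.
n = log₂(21.379) ≈ 4.4181 half-lives elapsed in 44 minutes.
t½ = 44/4.4181 ≈ 9.9589 minutes.

10.0 minutes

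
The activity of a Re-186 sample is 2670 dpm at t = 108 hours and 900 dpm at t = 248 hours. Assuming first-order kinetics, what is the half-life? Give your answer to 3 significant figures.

Over Δt = 248 − 108 = 140 hours, the level fell by a factor of 2670/900 ≈ 2.9667.
n = log₂(2.9667) ≈ 1.5688 half-lives, so t½ = 140/1.5688 ≈ 89.238 hours.

89.2 hours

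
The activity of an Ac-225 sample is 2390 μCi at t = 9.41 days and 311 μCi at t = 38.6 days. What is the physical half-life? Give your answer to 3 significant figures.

Over Δt = 38.6 − 9.41 = 29.19 days, the level fell by a factor of 2390/311 ≈ 7.6849.
n = log₂(7.6849) ≈ 2.942 half-lives, so t½ = 29.19/2.942 ≈ 9.9217 days.

9.92 days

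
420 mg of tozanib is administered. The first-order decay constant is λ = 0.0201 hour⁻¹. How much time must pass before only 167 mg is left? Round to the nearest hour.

46 hours

t½ = ln 2 / λ = 0.69315 / 0.0201 ≈ 34.485 hours.
Fraction remaining = 167/420 ≈ 0.39762.
n = log₂(420/167) = ln(2.515)/ln 2 ≈ 1.3305 half-lives.
t = n × t½ = 1.3305 × 34.485 ≈ 45.884 hours.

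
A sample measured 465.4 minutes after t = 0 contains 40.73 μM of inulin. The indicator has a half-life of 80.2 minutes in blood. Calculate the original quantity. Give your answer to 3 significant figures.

2270 μM

Number of half-lives elapsed: n = 465.4/80.2 ≈ 5.803.
A₀ = A × 2^n = 40.73 × 2^5.803 = 40.73 × 55.831 ≈ 2274 μM.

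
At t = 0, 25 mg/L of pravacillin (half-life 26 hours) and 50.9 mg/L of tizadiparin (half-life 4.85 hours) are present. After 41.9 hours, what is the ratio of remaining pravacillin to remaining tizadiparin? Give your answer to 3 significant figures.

pravacillin: 25 × (1/2)^(41.9/26) = 25 × (1/2)^1.6115 ≈ 8.1812 mg/L.
tizadiparin: 50.9 × (1/2)^(41.9/4.85) = 50.9 × (1/2)^8.6392 ≈ 0.12766 mg/L.
Ratio ≈ 8.1812 / 0.12766 ≈ 64.084.

64.1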